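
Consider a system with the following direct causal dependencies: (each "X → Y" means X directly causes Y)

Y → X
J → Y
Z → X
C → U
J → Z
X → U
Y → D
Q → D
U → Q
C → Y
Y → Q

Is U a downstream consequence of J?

There is a causal chain: J → Z → X → U.

Yes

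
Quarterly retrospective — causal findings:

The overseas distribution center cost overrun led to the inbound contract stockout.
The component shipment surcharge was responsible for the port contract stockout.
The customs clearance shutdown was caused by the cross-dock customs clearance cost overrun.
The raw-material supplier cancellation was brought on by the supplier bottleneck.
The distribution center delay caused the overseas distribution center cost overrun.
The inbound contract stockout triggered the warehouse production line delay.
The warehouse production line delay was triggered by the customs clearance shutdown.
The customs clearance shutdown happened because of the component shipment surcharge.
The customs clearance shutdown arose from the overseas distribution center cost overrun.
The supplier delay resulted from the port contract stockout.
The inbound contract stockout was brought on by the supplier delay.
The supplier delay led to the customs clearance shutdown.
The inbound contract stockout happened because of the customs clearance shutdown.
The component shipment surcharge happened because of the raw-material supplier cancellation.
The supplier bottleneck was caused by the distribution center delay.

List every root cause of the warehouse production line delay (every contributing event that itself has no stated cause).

the cross-dock customs clearance cost overrun, the distribution center delay

Tracing upstream from the warehouse production line delay: the warehouse production line delay ← the customs clearance shutdown ← the overseas distribution center cost overrun ← the distribution center delay.
A separate upstream branch: the warehouse production line delay ← the customs clearance shutdown ← the cross-dock customs clearance cost overrun.
Each of those chain origins has no stated cause.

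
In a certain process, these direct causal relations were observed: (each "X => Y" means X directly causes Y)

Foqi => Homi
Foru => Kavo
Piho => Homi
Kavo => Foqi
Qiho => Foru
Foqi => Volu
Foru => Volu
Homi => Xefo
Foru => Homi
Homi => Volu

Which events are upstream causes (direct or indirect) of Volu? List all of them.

Immediate causes of Volu: Foru, Foqi, Homi.
Further upstream: Qiho, Kavo, Piho.

Foqi, Foru, Homi, Kavo, Piho, Qiho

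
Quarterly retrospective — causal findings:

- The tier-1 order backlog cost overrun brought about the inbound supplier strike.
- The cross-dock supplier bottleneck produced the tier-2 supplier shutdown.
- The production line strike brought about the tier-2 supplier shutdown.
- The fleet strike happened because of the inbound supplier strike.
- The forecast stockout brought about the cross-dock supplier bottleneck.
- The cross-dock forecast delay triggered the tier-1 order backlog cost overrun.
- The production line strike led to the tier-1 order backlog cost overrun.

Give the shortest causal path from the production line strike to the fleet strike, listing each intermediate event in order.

the production line strike → the tier-1 order backlog cost overrun → the inbound supplier strike → the fleet strike

the production line strike → the tier-1 order backlog cost overrun
the tier-1 order backlog cost overrun → the inbound supplier strike
the inbound supplier strike → the fleet strike
Length: 3 steps.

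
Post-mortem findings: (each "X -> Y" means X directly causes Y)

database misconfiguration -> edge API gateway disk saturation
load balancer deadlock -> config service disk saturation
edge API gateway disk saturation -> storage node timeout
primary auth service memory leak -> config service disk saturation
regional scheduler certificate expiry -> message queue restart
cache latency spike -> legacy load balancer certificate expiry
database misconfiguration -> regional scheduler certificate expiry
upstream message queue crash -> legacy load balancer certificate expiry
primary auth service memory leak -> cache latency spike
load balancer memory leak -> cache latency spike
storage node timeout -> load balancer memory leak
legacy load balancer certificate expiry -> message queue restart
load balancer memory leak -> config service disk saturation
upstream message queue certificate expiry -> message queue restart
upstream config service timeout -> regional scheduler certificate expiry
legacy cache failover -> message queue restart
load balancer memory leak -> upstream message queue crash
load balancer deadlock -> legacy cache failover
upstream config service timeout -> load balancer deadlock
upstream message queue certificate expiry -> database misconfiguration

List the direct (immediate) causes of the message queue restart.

the legacy cache failover, the legacy load balancer certificate expiry, the regional scheduler certificate expiry, the upstream message queue certificate expiry

Upstream contributors include the upstream config service timeout, the load balancer deadlock, the database misconfiguration, the edge API gateway disk saturation, the storage node timeout, the load balancer memory leak, the upstream message queue crash, the primary auth service memory leak, the cache latency spike, but only the legacy cache failover, the legacy load balancer certificate expiry, the regional scheduler certificate expiry, the upstream message queue certificate expiry feed directly into the message queue restart.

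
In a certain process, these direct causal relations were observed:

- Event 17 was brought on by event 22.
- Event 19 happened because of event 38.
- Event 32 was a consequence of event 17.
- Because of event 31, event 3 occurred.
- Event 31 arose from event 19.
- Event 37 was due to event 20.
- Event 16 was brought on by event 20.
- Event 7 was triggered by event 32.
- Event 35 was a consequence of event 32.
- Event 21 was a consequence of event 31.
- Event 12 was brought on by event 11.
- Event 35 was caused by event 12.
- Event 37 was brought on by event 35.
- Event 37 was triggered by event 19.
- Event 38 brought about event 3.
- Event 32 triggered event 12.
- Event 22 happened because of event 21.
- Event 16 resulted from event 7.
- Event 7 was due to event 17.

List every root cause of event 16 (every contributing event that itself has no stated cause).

Tracing upstream from event 16: event 16 ← event 7 ← event 17 ← event 22 ← event 21 ← event 31 ← event 19 ← event 38.
A separate upstream branch: event 16 ← event 20.
Each of those chain origins has no stated cause.

event 20, event 38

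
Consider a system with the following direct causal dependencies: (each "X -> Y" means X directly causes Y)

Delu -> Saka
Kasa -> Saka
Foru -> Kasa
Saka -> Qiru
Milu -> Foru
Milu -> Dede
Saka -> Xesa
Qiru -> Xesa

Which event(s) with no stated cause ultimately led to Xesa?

Delu, Milu

Tracing upstream from Xesa: Xesa ← Saka ← Kasa ← Foru ← Milu.
A separate upstream branch: Xesa ← Saka ← Delu.
Each of those chain origins has no stated cause.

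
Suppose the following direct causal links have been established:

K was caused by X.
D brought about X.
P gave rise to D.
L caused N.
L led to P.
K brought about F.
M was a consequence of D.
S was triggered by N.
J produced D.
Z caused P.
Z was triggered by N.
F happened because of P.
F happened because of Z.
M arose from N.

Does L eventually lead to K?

Yes

There is a causal chain: L → P → D → X → K.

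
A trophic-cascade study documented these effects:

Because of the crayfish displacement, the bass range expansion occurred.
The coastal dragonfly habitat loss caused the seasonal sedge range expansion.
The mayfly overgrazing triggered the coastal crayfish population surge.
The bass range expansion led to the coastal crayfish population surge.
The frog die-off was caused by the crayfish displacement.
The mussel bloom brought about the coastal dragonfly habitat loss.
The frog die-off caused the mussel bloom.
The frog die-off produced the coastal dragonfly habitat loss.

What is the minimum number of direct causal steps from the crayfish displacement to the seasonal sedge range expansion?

3

Shortest chain: the crayfish displacement → the frog die-off → the coastal dragonfly habitat loss → the seasonal sedge range expansion.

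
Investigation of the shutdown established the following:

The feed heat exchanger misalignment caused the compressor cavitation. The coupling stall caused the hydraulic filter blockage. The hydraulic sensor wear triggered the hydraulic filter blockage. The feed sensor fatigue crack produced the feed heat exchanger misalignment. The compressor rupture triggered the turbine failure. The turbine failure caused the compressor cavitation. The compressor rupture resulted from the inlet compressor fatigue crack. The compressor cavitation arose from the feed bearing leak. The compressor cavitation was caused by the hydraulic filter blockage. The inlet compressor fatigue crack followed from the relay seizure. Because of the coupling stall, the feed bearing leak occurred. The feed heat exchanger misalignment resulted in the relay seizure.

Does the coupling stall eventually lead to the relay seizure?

No

The coupling stall leads to the hydraulic filter blockage, the feed bearing leak, the compressor cavitation; the relay seizure is not among them.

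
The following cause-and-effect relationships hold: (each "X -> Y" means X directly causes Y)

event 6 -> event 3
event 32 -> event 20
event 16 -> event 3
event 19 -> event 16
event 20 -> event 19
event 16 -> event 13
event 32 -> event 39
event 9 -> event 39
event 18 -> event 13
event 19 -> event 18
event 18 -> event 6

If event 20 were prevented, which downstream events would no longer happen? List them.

Downstream of event 20: event 19, event 18, event 6, event 16, event 3, event 13.

event 13, event 16, event 18, event 19, event 3, event 6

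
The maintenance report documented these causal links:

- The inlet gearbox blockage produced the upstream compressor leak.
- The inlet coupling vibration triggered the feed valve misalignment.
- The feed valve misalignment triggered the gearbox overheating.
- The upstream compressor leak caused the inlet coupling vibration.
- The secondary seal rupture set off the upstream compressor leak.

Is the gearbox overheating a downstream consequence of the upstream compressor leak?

Yes

There is a causal chain: the upstream compressor leak → the inlet coupling vibration → the feed valve misalignment → the gearbox overheating.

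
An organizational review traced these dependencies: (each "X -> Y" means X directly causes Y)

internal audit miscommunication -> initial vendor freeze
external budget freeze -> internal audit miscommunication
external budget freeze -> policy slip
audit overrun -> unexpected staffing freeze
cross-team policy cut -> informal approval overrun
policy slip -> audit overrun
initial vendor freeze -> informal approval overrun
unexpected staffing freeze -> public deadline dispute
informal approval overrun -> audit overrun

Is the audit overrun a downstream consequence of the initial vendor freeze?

There is a causal chain: the initial vendor freeze → the informal approval overrun → the audit overrun.

Yes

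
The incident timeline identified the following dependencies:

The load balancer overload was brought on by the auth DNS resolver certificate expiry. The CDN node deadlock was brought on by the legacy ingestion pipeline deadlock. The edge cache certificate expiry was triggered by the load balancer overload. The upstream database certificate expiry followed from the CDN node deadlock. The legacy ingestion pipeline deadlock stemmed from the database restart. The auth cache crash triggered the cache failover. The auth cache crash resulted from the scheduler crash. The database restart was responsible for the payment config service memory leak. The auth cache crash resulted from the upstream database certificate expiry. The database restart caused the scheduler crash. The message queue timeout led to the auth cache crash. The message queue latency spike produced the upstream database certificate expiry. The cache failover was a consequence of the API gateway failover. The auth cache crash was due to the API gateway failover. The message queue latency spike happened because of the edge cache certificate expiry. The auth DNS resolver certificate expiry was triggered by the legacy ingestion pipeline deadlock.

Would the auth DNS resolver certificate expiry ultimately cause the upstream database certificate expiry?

Yes

There is a causal chain: the auth DNS resolver certificate expiry → the load balancer overload → the edge cache certificate expiry → the message queue latency spike → the upstream database certificate expiry.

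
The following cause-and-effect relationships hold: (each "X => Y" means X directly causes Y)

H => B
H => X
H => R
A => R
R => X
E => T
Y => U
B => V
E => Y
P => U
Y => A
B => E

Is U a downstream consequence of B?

There is a causal chain: B → E → Y → U.

Yes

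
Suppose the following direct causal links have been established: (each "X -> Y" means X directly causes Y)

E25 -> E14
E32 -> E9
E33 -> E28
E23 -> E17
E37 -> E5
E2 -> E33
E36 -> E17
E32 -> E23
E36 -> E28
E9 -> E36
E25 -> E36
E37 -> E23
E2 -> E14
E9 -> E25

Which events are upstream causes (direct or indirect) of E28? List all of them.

Immediate causes of E28: E33, E36.
Further upstream: E2, E32, E9, E25.

E2, E25, E32, E33, E36, E9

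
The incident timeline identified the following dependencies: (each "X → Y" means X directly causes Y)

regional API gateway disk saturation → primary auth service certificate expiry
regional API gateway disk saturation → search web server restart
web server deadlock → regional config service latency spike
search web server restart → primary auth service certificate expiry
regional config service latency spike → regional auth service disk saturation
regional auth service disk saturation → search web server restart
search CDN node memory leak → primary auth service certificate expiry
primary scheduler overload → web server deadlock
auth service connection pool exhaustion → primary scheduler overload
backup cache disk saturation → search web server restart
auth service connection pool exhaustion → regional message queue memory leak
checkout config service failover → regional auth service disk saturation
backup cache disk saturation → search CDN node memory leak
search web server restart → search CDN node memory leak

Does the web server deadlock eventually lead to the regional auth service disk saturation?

Yes

There is a causal chain: the web server deadlock → the regional config service latency spike → the regional auth service disk saturation.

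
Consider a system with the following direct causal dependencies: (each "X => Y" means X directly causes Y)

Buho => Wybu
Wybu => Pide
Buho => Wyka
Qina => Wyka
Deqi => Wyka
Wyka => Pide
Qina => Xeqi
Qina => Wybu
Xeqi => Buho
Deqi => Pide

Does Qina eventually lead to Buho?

There is a causal chain: Qina → Xeqi → Buho.

Yes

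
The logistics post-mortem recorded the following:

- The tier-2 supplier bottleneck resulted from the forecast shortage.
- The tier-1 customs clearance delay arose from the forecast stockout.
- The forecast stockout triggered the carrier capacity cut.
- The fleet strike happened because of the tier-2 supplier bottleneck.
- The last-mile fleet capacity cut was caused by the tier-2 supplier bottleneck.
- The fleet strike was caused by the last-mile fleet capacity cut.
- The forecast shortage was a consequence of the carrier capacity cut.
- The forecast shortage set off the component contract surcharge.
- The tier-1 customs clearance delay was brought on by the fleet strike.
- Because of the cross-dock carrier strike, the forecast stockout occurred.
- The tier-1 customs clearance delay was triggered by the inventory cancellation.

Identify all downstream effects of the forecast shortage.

Direct effects: the tier-2 supplier bottleneck, the component contract surcharge.
2 steps out: the last-mile fleet capacity cut, the fleet strike.
3 steps out: the tier-1 customs clearance delay.
Not reachable from it: the cross-dock carrier strike, the forecast stockout, the carrier capacity cut, the inventory cancellation.

the component contract surcharge, the fleet strike, the last-mile fleet capacity cut, the tier-1 customs clearance delay, the tier-2 supplier bottleneck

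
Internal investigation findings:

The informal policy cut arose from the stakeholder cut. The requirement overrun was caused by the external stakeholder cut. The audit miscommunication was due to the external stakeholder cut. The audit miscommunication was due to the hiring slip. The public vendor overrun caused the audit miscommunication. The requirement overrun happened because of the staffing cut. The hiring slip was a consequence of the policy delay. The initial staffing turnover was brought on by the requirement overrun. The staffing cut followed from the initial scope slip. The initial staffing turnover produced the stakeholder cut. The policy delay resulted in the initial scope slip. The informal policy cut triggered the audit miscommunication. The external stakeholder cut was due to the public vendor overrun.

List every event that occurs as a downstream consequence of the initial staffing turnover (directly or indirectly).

the audit miscommunication, the informal policy cut, the stakeholder cut

Direct effects: the stakeholder cut.
2 steps out: the informal policy cut.
3 steps out: the audit miscommunication.
Not reachable from it: the public vendor overrun, the external stakeholder cut, the policy delay, the initial scope slip, the staffing cut, the requirement overrun, the hiring slip.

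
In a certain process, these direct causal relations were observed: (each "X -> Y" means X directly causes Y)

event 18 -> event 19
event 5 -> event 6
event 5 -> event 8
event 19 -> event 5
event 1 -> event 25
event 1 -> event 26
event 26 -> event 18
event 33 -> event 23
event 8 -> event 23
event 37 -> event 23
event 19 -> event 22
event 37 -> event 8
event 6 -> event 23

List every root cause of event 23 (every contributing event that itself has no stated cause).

event 1, event 33, event 37

Tracing upstream from event 23: event 23 ← event 8 ← event 5 ← event 19 ← event 18 ← event 26 ← event 1.
A separate upstream branch: event 23 ← event 37.
A separate upstream branch: event 23 ← event 33.
Each of those chain origins has no stated cause.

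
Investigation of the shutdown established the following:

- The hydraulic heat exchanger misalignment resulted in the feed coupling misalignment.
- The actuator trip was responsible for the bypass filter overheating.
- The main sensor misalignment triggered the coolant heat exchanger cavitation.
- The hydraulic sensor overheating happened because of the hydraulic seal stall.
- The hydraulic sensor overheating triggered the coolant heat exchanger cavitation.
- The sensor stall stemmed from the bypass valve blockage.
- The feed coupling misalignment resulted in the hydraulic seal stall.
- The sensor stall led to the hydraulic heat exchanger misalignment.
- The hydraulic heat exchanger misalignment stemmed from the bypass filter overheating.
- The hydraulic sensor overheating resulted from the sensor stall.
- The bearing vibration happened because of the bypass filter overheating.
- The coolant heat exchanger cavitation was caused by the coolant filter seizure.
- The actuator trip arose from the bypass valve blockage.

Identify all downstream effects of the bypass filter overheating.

Direct effects: the hydraulic heat exchanger misalignment, the bearing vibration.
2 steps out: the feed coupling misalignment.
3 steps out: the hydraulic seal stall.
4 steps out: the hydraulic sensor overheating.
5 steps out: the coolant heat exchanger cavitation.
Not reachable from it: the bypass valve blockage, the actuator trip, the sensor stall, the coolant filter seizure, the main sensor misalignment.

the bearing vibration, the coolant heat exchanger cavitation, the feed coupling misalignment, the hydraulic heat exchanger misalignment, the hydraulic seal stall, the hydraulic sensor overheating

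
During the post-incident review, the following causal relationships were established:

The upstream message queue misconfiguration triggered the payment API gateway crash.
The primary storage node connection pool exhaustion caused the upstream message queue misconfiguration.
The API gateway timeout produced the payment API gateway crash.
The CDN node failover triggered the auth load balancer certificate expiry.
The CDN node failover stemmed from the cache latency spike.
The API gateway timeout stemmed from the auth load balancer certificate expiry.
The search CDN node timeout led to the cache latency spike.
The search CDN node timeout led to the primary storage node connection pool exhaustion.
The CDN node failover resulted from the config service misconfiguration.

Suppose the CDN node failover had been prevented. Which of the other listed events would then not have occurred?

Downstream of the CDN node failover: the auth load balancer certificate expiry, the API gateway timeout, the payment API gateway crash.
Of those, still caused via another path: the payment API gateway crash.
The remainder have no surviving cause.

the API gateway timeout, the auth load balancer certificate expiry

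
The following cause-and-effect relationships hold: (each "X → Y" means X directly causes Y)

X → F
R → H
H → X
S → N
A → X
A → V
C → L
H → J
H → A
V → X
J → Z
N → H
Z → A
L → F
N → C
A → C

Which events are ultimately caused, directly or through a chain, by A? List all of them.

Direct effects: C, V, X.
2 steps out: L, F.
Not reachable from it: S, N, H, J, Z, R.

C, F, L, V, X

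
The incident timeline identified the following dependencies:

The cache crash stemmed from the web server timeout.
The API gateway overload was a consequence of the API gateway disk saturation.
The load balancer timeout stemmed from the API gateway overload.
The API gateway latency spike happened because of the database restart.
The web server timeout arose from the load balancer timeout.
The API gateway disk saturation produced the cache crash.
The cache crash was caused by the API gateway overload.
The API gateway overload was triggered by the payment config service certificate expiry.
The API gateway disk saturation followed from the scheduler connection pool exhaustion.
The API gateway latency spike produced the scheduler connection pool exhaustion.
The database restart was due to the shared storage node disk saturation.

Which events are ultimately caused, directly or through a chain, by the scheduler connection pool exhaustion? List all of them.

the API gateway disk saturation, the API gateway overload, the cache crash, the load balancer timeout, the web server timeout

Direct effects: the API gateway disk saturation.
2 steps out: the API gateway overload, the cache crash.
3 steps out: the load balancer timeout.
4 steps out: the web server timeout.
Not reachable from it: the payment config service certificate expiry, the shared storage node disk saturation, the database restart, the API gateway latency spike.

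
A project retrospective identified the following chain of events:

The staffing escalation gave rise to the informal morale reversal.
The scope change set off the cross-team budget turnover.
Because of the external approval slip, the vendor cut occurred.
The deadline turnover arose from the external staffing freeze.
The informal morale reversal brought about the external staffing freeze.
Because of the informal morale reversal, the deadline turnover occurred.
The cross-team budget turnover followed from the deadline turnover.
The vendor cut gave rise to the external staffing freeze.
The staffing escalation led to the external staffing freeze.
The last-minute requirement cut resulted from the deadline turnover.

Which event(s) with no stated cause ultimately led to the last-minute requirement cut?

the external approval slip, the staffing escalation

Tracing upstream from the last-minute requirement cut: the last-minute requirement cut ← the deadline turnover ← the external staffing freeze ← the vendor cut ← the external approval slip.
A separate upstream branch: the last-minute requirement cut ← the deadline turnover ← the informal morale reversal ← the staffing escalation.
Each of those chain origins has no stated cause.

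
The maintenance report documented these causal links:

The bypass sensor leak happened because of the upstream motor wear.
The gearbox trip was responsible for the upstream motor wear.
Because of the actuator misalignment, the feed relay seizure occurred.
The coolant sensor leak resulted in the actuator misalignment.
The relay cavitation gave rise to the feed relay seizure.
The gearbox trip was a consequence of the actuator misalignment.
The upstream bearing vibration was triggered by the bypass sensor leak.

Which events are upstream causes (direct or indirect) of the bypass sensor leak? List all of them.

Immediate cause of the bypass sensor leak: the upstream motor wear.
Further upstream: the coolant sensor leak, the actuator misalignment, the gearbox trip.

the actuator misalignment, the coolant sensor leak, the gearbox trip, the upstream motor wear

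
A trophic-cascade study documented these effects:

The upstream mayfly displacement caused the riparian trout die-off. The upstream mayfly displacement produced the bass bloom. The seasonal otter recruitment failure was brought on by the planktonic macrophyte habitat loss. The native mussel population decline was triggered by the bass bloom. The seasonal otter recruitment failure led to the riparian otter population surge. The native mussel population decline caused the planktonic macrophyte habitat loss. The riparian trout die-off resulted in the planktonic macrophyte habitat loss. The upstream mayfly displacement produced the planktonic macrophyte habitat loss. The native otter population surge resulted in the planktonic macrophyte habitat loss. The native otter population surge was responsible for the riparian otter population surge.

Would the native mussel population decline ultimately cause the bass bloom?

No

The native mussel population decline leads to the planktonic macrophyte habitat loss, the seasonal otter recruitment failure, the riparian otter population surge; the bass bloom is not among them.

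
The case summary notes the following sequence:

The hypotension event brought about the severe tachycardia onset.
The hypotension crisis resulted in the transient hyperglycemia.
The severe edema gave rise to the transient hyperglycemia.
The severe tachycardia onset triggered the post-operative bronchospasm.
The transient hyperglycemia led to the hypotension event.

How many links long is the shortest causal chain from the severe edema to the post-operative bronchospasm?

4

Shortest chain: the severe edema → the transient hyperglycemia → the hypotension event → the severe tachycardia onset → the post-operative bronchospasm.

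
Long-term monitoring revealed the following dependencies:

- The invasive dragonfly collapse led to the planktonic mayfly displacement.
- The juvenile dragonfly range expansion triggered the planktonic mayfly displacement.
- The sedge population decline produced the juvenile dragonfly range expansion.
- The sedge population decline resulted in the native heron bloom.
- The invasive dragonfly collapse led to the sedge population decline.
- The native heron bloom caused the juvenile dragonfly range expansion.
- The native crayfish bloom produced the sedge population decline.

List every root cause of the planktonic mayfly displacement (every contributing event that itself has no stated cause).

Tracing upstream from the planktonic mayfly displacement: the planktonic mayfly displacement ← the invasive dragonfly collapse.
A separate upstream branch: the planktonic mayfly displacement ← the juvenile dragonfly range expansion ← the sedge population decline ← the native crayfish bloom.
Each of those chain origins has no stated cause.

the invasive dragonfly collapse, the native crayfish bloom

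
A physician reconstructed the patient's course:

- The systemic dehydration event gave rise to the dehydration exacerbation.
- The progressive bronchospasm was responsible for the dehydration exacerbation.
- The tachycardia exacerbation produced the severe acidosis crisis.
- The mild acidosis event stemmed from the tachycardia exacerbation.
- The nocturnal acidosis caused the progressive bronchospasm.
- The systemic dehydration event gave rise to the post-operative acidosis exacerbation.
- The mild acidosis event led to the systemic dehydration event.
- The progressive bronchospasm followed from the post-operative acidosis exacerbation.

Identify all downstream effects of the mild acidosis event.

the dehydration exacerbation, the post-operative acidosis exacerbation, the progressive bronchospasm, the systemic dehydration event

Direct effects: the systemic dehydration event.
2 steps out: the post-operative acidosis exacerbation, the dehydration exacerbation.
3 steps out: the progressive bronchospasm.
Not reachable from it: the tachycardia exacerbation, the severe acidosis crisis, the nocturnal acidosis.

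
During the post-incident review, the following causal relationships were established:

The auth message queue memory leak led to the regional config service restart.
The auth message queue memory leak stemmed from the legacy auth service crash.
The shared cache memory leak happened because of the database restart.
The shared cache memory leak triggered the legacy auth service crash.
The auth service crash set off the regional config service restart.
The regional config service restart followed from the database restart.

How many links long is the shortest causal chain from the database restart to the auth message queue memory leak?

Shortest chain: the database restart → the shared cache memory leak → the legacy auth service crash → the auth message queue memory leak.

3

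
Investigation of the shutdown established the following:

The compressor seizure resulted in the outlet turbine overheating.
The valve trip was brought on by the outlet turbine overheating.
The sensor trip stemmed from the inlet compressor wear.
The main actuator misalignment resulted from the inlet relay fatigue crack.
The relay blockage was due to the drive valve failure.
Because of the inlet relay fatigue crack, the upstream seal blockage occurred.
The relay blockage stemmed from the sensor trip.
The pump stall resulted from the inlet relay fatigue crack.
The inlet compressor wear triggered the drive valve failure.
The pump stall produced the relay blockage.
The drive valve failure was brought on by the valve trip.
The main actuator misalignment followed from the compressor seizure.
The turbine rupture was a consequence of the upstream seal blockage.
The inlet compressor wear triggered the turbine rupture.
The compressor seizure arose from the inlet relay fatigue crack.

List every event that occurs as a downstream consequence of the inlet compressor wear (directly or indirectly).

the drive valve failure, the relay blockage, the sensor trip, the turbine rupture

Direct effects: the drive valve failure, the sensor trip, the turbine rupture.
2 steps out: the relay blockage.
Not reachable from it: the inlet relay fatigue crack, the upstream seal blockage, the compressor seizure, the main actuator misalignment, the outlet turbine overheating, the valve trip, the pump stall.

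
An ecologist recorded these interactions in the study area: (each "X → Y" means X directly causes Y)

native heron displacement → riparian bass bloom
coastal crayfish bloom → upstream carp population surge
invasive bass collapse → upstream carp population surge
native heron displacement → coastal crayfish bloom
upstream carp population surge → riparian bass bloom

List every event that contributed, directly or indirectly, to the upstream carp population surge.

the coastal crayfish bloom, the invasive bass collapse, the native heron displacement

Immediate causes of the upstream carp population surge: the coastal crayfish bloom, the invasive bass collapse.
Further upstream: the native heron displacement.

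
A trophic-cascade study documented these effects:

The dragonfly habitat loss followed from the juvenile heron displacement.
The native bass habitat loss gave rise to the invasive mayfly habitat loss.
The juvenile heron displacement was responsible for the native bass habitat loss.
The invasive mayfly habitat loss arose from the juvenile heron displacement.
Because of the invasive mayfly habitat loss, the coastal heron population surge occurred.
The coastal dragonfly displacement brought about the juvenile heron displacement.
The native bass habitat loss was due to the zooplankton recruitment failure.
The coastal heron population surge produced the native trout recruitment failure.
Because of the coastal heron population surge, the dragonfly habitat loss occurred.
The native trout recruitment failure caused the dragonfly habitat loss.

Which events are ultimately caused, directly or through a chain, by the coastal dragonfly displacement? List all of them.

Direct effects: the juvenile heron displacement.
2 steps out: the native bass habitat loss, the invasive mayfly habitat loss, the dragonfly habitat loss.
3 steps out: the coastal heron population surge.
4 steps out: the native trout recruitment failure.
Not reachable from it: the zooplankton recruitment failure.

the coastal heron population surge, the dragonfly habitat loss, the invasive mayfly habitat loss, the juvenile heron displacement, the native bass habitat loss, the native trout recruitment failure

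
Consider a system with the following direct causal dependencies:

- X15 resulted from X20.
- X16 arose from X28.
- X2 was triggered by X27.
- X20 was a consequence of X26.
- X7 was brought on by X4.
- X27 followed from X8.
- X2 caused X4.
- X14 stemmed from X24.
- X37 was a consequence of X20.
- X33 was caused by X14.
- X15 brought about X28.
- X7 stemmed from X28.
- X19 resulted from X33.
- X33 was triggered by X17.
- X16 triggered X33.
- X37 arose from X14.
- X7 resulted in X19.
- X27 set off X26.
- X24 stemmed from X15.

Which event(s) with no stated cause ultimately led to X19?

X17, X8

Tracing upstream from X19: X19 ← X7 ← X4 ← X2 ← X27 ← X8.
A separate upstream branch: X19 ← X33 ← X17.
Each of those chain origins has no stated cause.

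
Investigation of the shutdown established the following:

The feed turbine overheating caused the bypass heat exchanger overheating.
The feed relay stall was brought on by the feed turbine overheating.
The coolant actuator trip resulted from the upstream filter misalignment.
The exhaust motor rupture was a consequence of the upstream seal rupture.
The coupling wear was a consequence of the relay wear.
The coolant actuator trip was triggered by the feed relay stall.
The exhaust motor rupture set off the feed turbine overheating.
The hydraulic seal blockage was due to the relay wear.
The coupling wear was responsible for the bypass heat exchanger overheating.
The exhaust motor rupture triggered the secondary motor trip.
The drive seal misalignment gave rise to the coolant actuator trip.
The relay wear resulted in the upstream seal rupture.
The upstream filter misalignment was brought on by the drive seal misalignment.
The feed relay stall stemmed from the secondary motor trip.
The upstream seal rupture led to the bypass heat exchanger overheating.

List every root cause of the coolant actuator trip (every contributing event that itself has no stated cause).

Tracing upstream from the coolant actuator trip: the coolant actuator trip ← the feed relay stall ← the feed turbine overheating ← the exhaust motor rupture ← the upstream seal rupture ← the relay wear.
A separate upstream branch: the coolant actuator trip ← the drive seal misalignment.
Each of those chain origins has no stated cause.

the drive seal misalignment, the relay wear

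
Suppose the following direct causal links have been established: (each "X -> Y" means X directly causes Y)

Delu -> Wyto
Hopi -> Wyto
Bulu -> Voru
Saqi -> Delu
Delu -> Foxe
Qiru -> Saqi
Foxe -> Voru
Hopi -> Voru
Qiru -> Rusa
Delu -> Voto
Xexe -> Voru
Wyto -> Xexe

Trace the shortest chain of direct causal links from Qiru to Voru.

Qiru → Saqi → Delu → Foxe → Voru

Qiru → Saqi
Saqi → Delu
Delu → Foxe
Foxe → Voru
Length: 4 steps.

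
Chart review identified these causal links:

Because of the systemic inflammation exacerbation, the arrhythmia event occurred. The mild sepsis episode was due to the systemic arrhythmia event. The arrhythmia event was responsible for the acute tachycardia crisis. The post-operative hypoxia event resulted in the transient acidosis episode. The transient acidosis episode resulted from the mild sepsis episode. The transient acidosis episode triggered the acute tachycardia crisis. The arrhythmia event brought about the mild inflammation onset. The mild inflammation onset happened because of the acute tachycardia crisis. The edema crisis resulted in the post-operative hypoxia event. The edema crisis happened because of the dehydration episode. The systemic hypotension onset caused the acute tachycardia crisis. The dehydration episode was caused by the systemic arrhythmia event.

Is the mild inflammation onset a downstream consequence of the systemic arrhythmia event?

Yes

There is a causal chain: the systemic arrhythmia event → the mild sepsis episode → the transient acidosis episode → the acute tachycardia crisis → the mild inflammation onset.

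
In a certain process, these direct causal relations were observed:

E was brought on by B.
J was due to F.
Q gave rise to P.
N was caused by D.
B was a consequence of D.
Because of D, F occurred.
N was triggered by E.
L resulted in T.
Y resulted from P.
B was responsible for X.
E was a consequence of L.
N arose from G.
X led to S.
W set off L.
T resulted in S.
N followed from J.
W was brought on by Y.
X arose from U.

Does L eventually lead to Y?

No

L leads to T, E, S, N; Y is not among them.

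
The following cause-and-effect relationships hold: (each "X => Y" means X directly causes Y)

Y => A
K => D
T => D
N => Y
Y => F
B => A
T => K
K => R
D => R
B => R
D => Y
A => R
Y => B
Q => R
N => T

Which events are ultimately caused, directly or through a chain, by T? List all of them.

Direct effects: K, D.
2 steps out: Y, R.
3 steps out: B, A, F.
Not reachable from it: Q, N.

A, B, D, F, K, R, Y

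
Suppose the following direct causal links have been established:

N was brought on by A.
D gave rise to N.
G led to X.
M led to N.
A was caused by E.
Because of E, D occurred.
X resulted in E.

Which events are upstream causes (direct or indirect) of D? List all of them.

Immediate cause of D: E.
Further upstream: G, X.

E, G, X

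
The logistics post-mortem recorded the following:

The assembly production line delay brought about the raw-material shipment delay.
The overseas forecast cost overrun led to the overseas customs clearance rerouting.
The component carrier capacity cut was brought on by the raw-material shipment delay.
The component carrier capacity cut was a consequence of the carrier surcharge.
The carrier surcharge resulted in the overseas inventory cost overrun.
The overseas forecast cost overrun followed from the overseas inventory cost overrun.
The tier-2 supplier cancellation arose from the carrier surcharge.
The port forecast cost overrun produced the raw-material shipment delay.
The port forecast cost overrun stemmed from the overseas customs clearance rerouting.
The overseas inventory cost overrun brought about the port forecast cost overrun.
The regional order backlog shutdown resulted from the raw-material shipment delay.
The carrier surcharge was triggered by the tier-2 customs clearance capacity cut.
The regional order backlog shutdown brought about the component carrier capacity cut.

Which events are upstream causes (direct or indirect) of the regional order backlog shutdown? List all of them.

the assembly production line delay, the carrier surcharge, the overseas customs clearance rerouting, the overseas forecast cost overrun, the overseas inventory cost overrun, the port forecast cost overrun, the raw-material shipment delay, the tier-2 customs clearance capacity cut

Immediate cause of the regional order backlog shutdown: the raw-material shipment delay.
Further upstream: the tier-2 customs clearance capacity cut, the carrier surcharge, the overseas inventory cost overrun, the overseas forecast cost overrun, the overseas customs clearance rerouting, the port forecast cost overrun, the assembly production line delay.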